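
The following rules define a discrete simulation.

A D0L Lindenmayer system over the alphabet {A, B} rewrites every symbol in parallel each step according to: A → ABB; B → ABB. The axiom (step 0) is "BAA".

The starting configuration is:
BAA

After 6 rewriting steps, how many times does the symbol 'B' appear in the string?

1458

k=0  BAA
k=1  ABBABBABB
k=2  ABBABBABBABBABBABBABBABBABB
k=3  ABBABBABBABBABBABBABBABBABBABBABBABBABBABBABBABBABBABBABBABBABBABBABBABBABBABBABB
k=4  ABBABBABBABBABBABBABBABBABBABBABBABBABBABBABBABBABBABBABBA…BABBABBABBABBABBABBABBABBABBABBABBABBABBABBABBABBABBABBABB  (len 243)
k=5  ABBABBABBABBABBABBABBABBABBABBABBABBABBABBABBABBABBABBABBA…BABBABBABBABBABBABBABBABBABBABBABBABBABBABBABBABBABBABBABB  (len 729)
k=6  ABBABBABBABBABBABBABBABBABBABBABBABBABBABBABBABBABBABBABBA…BABBABBABBABBABBABBABBABBABBABBABBABBABBABBABBABBABBABBABB  (len 2187)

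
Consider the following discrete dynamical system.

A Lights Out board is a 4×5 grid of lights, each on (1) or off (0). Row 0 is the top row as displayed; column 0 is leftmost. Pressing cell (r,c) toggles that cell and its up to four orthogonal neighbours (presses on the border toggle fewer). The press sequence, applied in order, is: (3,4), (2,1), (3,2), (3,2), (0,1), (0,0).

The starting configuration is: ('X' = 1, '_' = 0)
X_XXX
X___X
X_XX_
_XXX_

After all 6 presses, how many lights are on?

9

t=0: X_XXX
X___X
X_XX_
_XXX_
t=1: X_XXX
X___X
X_XXX
_XX_X
t=2: X_XXX
XX__X
_X_XX
__X_X
t=3: X_XXX
XX__X
_XXXX
_X_XX
t=4: X_XXX
XX__X
_X_XX
__X_X
t=5: _X_XX
X___X
_X_XX
__X_X
t=6: X__XX
____X
_X_XX
__X_X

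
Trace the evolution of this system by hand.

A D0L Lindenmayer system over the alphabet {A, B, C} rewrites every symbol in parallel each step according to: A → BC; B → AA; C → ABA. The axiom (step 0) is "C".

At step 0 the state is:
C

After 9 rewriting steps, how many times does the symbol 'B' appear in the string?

gen 0: C
gen 1: ABA
gen 2: BCAABC
gen 3: AAABABCBCAAABA
gen 4: BCBCBCAABCAAABAAAABABCBCBCAABC
gen 5: AAABAAAABAAAABABCBCAAABABCBCBCAABCBCBCBCAABCAAABAAAABAAAABABCBCAAABA
gen 6: BCBCBCAABCBCBCBCAABCBCBCBCAABCAAABAAAABABCBCBCAABCAAABAAAA…CBCAAABABCBCBCAABCBCBCBCAABCBCBCBCAABCAAABAAAABABCBCBCAABC  (len 148)
gen 7: AAABAAAABAAAABABCBCAAABAAAABAAAABAAAABABCBCAAABAAAABAAAABA…AAABABCBCAAABABCBCBCAABCBCBCBCAABCAAABAAAABAAAABABCBCAAABA  (len 332)
gen 8: BCBCBCAABCBCBCBCAABCBCBCBCAABCAAABAAAABABCBCBCAABCBCBCBCAA…CBCAAABABCBCBCAABCBCBCBCAABCBCBCBCAABCAAABAAAABABCBCBCAABC  (len 728)
gen 9: AAABAAAABAAAABABCBCAAABAAAABAAAABAAAABABCBCAAABAAAABAAAABA…AAABABCBCAAABABCBCBCAABCBCBCBCAABCAAABAAAABAAAABABCBCAAABA  (len 1624)

496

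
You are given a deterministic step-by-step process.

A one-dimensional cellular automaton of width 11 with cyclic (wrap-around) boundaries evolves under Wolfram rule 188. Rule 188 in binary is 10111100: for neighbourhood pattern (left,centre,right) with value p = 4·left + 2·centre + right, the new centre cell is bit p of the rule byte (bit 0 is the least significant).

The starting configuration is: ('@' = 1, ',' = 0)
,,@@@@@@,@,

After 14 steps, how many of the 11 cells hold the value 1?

9

gen 0: ,,@@@@@@,@,
gen 1: ,,@@@@@,@@@
gen 2: @,@@@@,@@@,
gen 3: @@@@@,@@@,@
gen 4: @@@@,@@@,@@
gen 5: @@@,@@@,@@@
gen 6: @@,@@@,@@@@
gen 7: @,@@@,@@@@@
gen 8: ,@@@,@@@@@@
gen 9: @@@,@@@@@@,
gen 10: @@,@@@@@@,@
gen 11: @,@@@@@@,@@
gen 12: ,@@@@@@,@@@
gen 13: @@@@@@,@@@,
gen 14: @@@@@,@@@,@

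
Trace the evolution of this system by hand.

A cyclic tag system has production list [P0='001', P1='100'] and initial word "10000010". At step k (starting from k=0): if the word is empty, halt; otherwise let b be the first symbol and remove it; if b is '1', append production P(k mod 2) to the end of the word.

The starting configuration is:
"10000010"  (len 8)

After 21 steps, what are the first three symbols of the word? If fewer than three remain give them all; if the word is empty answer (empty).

011

t=0: "10000010"  (len 8)
t=1: "0000010001"  (len 10)
t=2: "000010001"  (len 9)
t=3: "00010001"  (len 8)
t=4: "0010001"  (len 7)
t=5: "010001"  (len 6)
t=6: "10001"  (len 5)
t=7: "0001001"  (len 7)
t=8: "001001"  (len 6)
t=9: "01001"  (len 5)
t=10: "1001"  (len 4)
t=11: "001001"  (len 6)
t=12: "01001"  (len 5)
t=13: "1001"  (len 4)
t=14: "001100"  (len 6)
t=15: "01100"  (len 5)
t=16: "1100"  (len 4)
t=17: "100001"  (len 6)
t=18: "00001100"  (len 8)
t=19: "0001100"  (len 7)
t=20: "001100"  (len 6)
t=21: "01100"  (len 5)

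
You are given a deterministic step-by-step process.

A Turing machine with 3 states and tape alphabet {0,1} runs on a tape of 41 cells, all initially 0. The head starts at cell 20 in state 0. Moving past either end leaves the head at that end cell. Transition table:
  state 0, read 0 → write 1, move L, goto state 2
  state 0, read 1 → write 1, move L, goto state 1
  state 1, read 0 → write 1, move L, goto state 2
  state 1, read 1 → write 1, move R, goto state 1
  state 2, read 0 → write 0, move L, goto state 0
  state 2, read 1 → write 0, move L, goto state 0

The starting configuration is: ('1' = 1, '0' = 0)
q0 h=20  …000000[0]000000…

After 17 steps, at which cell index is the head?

0) q0 h=20  …000000[0]000000…
1) q2 h=19  …000000[0]100000…
2) q0 h=18  …000000[0]010000…
3) q2 h=17  …000000[0]101000…
4) q0 h=16  …000000[0]010100…
5) q2 h=15  …000000[0]101010…
6) q0 h=14  …000000[0]010101…
7) q2 h=13  …000000[0]101010…
8) q0 h=12  …000000[0]010101…
9) q2 h=11  …000000[0]101010…
10) q0 h=10  …000000[0]010101…
11) q2 h= 9  …000000[0]101010…
12) q0 h= 8  …000000[0]010101…
13) q2 h= 7  …000000[0]101010…
14) q0 h= 6  |000000[0]010101…
15) q2 h= 5  |00000[0]101010…
16) q0 h= 4  |0000[0]010101…
17) q2 h= 3  |000[0]101010…

3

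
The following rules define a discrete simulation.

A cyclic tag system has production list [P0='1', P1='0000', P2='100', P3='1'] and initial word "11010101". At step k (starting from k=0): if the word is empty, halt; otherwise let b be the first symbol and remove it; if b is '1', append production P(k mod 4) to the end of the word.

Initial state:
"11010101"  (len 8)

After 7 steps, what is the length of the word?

t=0: "11010101"  (len 8)
t=1: "10101011"  (len 8)
t=2: "01010110000"  (len 11)
t=3: "1010110000"  (len 10)
t=4: "0101100001"  (len 10)
t=5: "101100001"  (len 9)
t=6: "011000010000"  (len 12)
t=7: "11000010000"  (len 11)

11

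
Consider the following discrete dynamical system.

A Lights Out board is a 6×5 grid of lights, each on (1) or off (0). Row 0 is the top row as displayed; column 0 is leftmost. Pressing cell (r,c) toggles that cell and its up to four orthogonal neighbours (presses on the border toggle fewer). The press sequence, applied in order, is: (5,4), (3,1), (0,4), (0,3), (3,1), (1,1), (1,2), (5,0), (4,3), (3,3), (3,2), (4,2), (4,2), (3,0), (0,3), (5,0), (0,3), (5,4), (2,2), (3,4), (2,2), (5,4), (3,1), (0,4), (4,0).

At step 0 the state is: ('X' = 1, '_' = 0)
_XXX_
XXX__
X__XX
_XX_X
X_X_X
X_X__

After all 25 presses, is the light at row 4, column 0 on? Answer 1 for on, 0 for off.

1

k=0  _XXX_
XXX__
X__XX
_XX_X
X_X_X
X_X__
k=1  _XXX_
XXX__
X__XX
_XX_X
X_X__
X_XXX
k=2  _XXX_
XXX__
XX_XX
X___X
XXX__
X_XXX
k=3  _XX_X
XXX_X
XX_XX
X___X
XXX__
X_XXX
k=4  _X_X_
XXXXX
XX_XX
X___X
XXX__
X_XXX
k=5  _X_X_
XXXXX
X__XX
_XX_X
X_X__
X_XXX
k=6  ___X_
___XX
XX_XX
_XX_X
X_X__
X_XXX
k=7  __XX_
_XX_X
XXXXX
_XX_X
X_X__
X_XXX
k=8  __XX_
_XX_X
XXXXX
_XX_X
__X__
_XXXX
k=9  __XX_
_XX_X
XXXXX
_XXXX
___XX
_XX_X
k=10  __XX_
_XX_X
XXX_X
_X___
____X
_XX_X
k=11  __XX_
_XX_X
XX__X
__XX_
__X_X
_XX_X
k=12  __XX_
_XX_X
XX__X
___X_
_X_XX
_X__X
k=13  __XX_
_XX_X
XX__X
__XX_
__X_X
_XX_X
k=14  __XX_
_XX_X
_X__X
XXXX_
X_X_X
_XX_X
k=15  ____X
_XXXX
_X__X
XXXX_
X_X_X
_XX_X
k=16  ____X
_XXXX
_X__X
XXXX_
__X_X
X_X_X
k=17  __XX_
_XX_X
_X__X
XXXX_
__X_X
X_X_X
k=18  __XX_
_XX_X
_X__X
XXXX_
__X__
X_XX_
k=19  __XX_
_X__X
__XXX
XX_X_
__X__
X_XX_
k=20  __XX_
_X__X
__XX_
XX__X
__X_X
X_XX_
k=21  __XX_
_XX_X
_X___
XXX_X
__X_X
X_XX_
k=22  __XX_
_XX_X
_X___
XXX_X
__X__
X_X_X
k=23  __XX_
_XX_X
_____
____X
_XX__
X_X_X
k=24  __X_X
_XX__
_____
____X
_XX__
X_X_X
k=25  __X_X
_XX__
_____
X___X
X_X__
__X_X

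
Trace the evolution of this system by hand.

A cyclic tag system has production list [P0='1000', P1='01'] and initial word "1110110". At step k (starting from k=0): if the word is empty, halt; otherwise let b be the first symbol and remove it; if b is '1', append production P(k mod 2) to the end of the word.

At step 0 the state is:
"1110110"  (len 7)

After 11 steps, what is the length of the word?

14

t=0: "1110110"  (len 7)
t=1: "1101101000"  (len 10)
t=2: "10110100001"  (len 11)
t=3: "01101000011000"  (len 14)
t=4: "1101000011000"  (len 13)
t=5: "1010000110001000"  (len 16)
t=6: "01000011000100001"  (len 17)
t=7: "1000011000100001"  (len 16)
t=8: "00001100010000101"  (len 17)
t=9: "0001100010000101"  (len 16)
t=10: "001100010000101"  (len 15)
t=11: "01100010000101"  (len 14)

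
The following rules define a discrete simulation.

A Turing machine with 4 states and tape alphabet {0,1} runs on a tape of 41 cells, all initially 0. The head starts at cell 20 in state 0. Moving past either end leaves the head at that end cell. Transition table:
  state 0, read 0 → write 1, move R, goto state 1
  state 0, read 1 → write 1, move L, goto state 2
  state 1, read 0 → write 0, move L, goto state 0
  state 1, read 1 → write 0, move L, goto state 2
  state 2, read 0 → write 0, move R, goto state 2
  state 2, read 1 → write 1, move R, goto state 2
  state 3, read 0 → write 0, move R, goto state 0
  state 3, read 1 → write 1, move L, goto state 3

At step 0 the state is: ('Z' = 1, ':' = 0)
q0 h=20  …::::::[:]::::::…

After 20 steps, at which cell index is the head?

36

k=0  q0 h=20  …::::::[:]::::::…
k=1  q1 h=21  …:::::Z[:]::::::…
k=2  q0 h=20  …::::::[Z]::::::…
k=3  q2 h=19  …::::::[:]Z:::::…
k=4  q2 h=20  …::::::[Z]::::::…
k=5  q2 h=21  …:::::Z[:]::::::…
k=6  q2 h=22  …::::Z:[:]::::::…
k=7  q2 h=23  …:::Z::[:]::::::…
k=8  q2 h=24  …::Z:::[:]::::::…
k=9  q2 h=25  …:Z::::[:]::::::…
k=10  q2 h=26  …Z:::::[:]::::::…
k=11  q2 h=27  …::::::[:]::::::…
k=12  q2 h=28  …::::::[:]::::::…
k=13  q2 h=29  …::::::[:]::::::…
k=14  q2 h=30  …::::::[:]::::::…
k=15  q2 h=31  …::::::[:]::::::…
k=16  q2 h=32  …::::::[:]::::::…
k=17  q2 h=33  …::::::[:]::::::…
k=18  q2 h=34  …::::::[:]::::::|
k=19  q2 h=35  …::::::[:]:::::|
k=20  q2 h=36  …::::::[:]::::|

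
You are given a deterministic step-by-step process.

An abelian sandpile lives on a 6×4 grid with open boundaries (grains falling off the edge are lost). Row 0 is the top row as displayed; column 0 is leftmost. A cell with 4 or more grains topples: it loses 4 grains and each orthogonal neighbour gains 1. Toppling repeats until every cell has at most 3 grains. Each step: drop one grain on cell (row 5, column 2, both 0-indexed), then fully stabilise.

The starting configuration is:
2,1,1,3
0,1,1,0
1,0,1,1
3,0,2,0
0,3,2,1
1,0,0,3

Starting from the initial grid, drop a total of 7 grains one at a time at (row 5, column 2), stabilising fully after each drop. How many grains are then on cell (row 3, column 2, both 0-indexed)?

3

k=0  2,1,1,3
0,1,1,0
1,0,1,1
3,0,2,0
0,3,2,1
1,0,0,3
k=1  2,1,1,3
0,1,1,0
1,0,1,1
3,0,2,0
0,3,2,1
1,0,1,3
k=2  2,1,1,3
0,1,1,0
1,0,1,1
3,0,2,0
0,3,2,1
1,0,2,3
k=3  2,1,1,3
0,1,1,0
1,0,1,1
3,0,2,0
0,3,2,1
1,0,3,3
k=4  2,1,1,3
0,1,1,0
1,0,1,1
3,0,2,0
0,3,3,2
1,1,1,0
k=5  2,1,1,3
0,1,1,0
1,0,1,1
3,0,2,0
0,3,3,2
1,1,2,0
k=6  2,1,1,3
0,1,1,0
1,0,1,1
3,0,2,0
0,3,3,2
1,1,3,0
k=7  2,1,1,3
0,1,1,0
1,0,1,1
3,1,3,0
1,0,1,3
1,3,1,1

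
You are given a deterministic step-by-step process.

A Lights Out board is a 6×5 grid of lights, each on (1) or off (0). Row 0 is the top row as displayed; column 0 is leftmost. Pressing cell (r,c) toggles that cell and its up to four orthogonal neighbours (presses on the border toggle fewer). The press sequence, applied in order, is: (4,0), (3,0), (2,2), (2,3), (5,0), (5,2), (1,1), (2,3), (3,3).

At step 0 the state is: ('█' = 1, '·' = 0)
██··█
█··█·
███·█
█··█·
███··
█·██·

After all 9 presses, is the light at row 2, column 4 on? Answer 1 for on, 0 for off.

[0] ██··█
█··█·
███·█
█··█·
███··
█·██·
[1] ██··█
█··█·
███·█
···█·
··█··
··██·
[2] ██··█
█··█·
·██·█
██·█·
█·█··
··██·
[3] ██··█
█·██·
···██
████·
█·█··
··██·
[4] ██··█
█·█··
··█··
███··
█·█··
··██·
[5] ██··█
█·█··
··█··
███··
··█··
████·
[6] ██··█
█·█··
··█··
███··
·····
█····
[7] █···█
·█···
·██··
███··
·····
█····
[8] █···█
·█·█·
·█·██
████·
·····
█····
[9] █···█
·█·█·
·█··█
██··█
···█·
█····

1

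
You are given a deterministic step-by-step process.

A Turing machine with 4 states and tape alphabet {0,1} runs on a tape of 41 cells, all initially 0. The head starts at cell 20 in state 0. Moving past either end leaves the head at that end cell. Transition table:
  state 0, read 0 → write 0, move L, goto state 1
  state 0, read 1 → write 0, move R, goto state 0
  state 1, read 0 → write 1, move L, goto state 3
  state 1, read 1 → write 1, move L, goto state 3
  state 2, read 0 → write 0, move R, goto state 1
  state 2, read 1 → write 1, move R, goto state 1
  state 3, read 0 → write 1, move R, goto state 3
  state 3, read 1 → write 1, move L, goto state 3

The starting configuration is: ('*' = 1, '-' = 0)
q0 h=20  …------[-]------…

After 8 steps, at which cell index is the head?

[0] q0 h=20  …------[-]------…
[1] q1 h=19  …------[-]------…
[2] q3 h=18  …------[-]*-----…
[3] q3 h=19  …-----*[*]------…
[4] q3 h=18  …------[*]*-----…
[5] q3 h=17  …------[-]**----…
[6] q3 h=18  …-----*[*]*-----…
[7] q3 h=17  …------[*]**----…
[8] q3 h=16  …------[-]***---…

16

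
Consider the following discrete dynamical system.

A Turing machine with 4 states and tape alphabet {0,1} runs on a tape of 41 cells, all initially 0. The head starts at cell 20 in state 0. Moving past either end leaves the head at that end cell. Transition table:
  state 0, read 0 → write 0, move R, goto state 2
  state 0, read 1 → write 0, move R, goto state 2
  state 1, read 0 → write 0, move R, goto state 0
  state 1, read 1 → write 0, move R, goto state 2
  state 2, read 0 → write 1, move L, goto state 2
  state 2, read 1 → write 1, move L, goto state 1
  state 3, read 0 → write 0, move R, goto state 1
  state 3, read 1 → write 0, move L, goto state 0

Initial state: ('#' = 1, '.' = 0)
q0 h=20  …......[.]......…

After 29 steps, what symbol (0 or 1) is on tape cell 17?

1

gen 0: q0 h=20  …......[.]......…
gen 1: q2 h=21  …......[.]......…
gen 2: q2 h=20  …......[.]#.....…
gen 3: q2 h=19  …......[.]##....…
gen 4: q2 h=18  …......[.]###...…
gen 5: q2 h=17  …......[.]####..…
gen 6: q2 h=16  …......[.]#####.…
gen 7: q2 h=15  …......[.]######…
gen 8: q2 h=14  …......[.]######…
gen 9: q2 h=13  …......[.]######…
gen 10: q2 h=12  …......[.]######…
gen 11: q2 h=11  …......[.]######…
gen 12: q2 h=10  …......[.]######…
gen 13: q2 h= 9  …......[.]######…
gen 14: q2 h= 8  …......[.]######…
gen 15: q2 h= 7  …......[.]######…
gen 16: q2 h= 6  |......[.]######…
gen 17: q2 h= 5  |.....[.]######…
gen 18: q2 h= 4  |....[.]######…
gen 19: q2 h= 3  |...[.]######…
gen 20: q2 h= 2  |..[.]######…
gen 21: q2 h= 1  |.[.]######…
gen 22: q2 h= 0  |[.]######…
gen 23: q2 h= 0  |[#]######…
gen 24: q1 h= 0  |[#]######…
gen 25: q2 h= 1  |.[#]######…
gen 26: q1 h= 0  |[.]######…
gen 27: q0 h= 1  |.[#]######…
gen 28: q2 h= 2  |..[#]######…
gen 29: q1 h= 1  |.[.]######…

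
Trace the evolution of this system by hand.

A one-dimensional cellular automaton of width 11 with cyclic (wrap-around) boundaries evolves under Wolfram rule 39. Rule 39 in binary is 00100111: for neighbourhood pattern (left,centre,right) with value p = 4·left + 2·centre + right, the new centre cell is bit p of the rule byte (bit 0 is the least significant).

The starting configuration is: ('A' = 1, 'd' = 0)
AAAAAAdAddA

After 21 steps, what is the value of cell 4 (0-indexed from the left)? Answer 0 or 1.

[0] AAAAAAdAddA
[1] ddddddAAdAd
[2] AAAAAAddAAd
[3] dddddddAddA
[4] dAAAAAAAdAA
[5] AdddddddAdd
[6] AdAAAAAAAdA
[7] dAdddddddAd
[8] AAdAAAAAAAd
[9] ddAdddddddA
[10] dAAdAAAAAAA
[11] AddAddddddd
[12] AdAAdAAAAAA
[13] dAddAdddddd
[14] AAdAAdAAAAA
[15] ddAddAddddd
[16] AAAdAAdAAAA
[17] dddAddAdddd
[18] AAAAdAAdAAA
[19] ddddAddAddd
[20] AAAAAdAAdAA
[21] dddddAddAdd

0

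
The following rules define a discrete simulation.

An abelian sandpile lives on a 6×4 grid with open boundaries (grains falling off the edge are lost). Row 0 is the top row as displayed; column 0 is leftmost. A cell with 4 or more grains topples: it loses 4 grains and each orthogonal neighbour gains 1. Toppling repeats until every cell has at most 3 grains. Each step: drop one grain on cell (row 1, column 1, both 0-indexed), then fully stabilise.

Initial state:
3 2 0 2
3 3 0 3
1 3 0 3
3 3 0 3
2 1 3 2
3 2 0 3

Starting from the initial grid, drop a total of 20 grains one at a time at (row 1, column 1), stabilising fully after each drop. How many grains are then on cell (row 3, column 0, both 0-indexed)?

2

0) 3 2 0 2
3 3 0 3
1 3 0 3
3 3 0 3
2 1 3 2
3 2 0 3
1) 1 0 1 2
2 3 1 3
0 2 1 3
1 1 1 3
3 2 3 2
3 2 0 3
2) 1 1 1 2
3 0 2 3
0 3 1 3
1 1 1 3
3 2 3 2
3 2 0 3
3) 1 1 1 2
3 1 2 3
0 3 1 3
1 1 1 3
3 2 3 2
3 2 0 3
4) 1 1 1 2
3 2 2 3
0 3 1 3
1 1 1 3
3 2 3 2
3 2 0 3
5) 1 1 1 2
3 3 2 3
0 3 1 3
1 1 1 3
3 2 3 2
3 2 0 3
6) 2 2 1 2
0 2 3 3
2 0 2 3
1 2 1 3
3 2 3 2
3 2 0 3
7) 2 2 1 2
0 3 3 3
2 0 2 3
1 2 1 3
3 2 3 2
3 2 0 3
8) 2 3 2 3
1 1 2 1
2 2 0 2
1 2 3 0
3 2 3 3
3 2 0 3
9) 2 3 2 3
1 2 2 1
2 2 0 2
1 2 3 0
3 2 3 3
3 2 0 3
10) 2 3 2 3
1 3 2 1
2 2 0 2
1 2 3 0
3 2 3 3
3 2 0 3
11) 3 0 3 3
2 1 3 1
2 3 0 2
1 2 3 0
3 2 3 3
3 2 0 3
12) 3 0 3 3
2 2 3 1
2 3 0 2
1 2 3 0
3 2 3 3
3 2 0 3
13) 3 0 3 3
2 3 3 1
2 3 0 2
1 2 3 0
3 2 3 3
3 2 0 3
14) 3 2 1 0
3 2 1 3
3 0 2 2
1 3 3 0
3 2 3 3
3 2 0 3
15) 3 2 1 0
3 3 1 3
3 0 2 2
1 3 3 0
3 2 3 3
3 2 0 3
16) 1 0 2 0
2 2 2 3
0 2 2 2
2 3 3 0
3 2 3 3
3 2 0 3
17) 1 0 2 0
2 3 2 3
0 2 2 2
2 3 3 0
3 2 3 3
3 2 0 3
18) 1 1 2 0
3 0 3 3
0 3 2 2
2 3 3 0
3 2 3 3
3 2 0 3
19) 1 1 2 0
3 1 3 3
0 3 2 2
2 3 3 0
3 2 3 3
3 2 0 3
20) 1 1 2 0
3 2 3 3
0 3 2 2
2 3 3 0
3 2 3 3
3 2 0 3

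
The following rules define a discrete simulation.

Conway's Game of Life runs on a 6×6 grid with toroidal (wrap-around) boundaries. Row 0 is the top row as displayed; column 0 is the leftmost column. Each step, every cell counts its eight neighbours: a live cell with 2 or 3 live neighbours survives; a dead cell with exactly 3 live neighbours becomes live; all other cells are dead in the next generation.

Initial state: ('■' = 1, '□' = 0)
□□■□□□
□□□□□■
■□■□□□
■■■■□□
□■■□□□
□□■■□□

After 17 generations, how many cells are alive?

t=0: □□■□□□
□□□□□■
■□■□□□
■■■■□□
□■■□□□
□□■■□□
t=1: □□■■□□
□■□□□□
■□■■□■
■□□■□□
■□□□□□
□□□■□□
t=2: □□■■□□
■■□□■□
■□■■■■
■□■■■□
□□□□□□
□□■■□□
t=3: □□□□■□
■□□□□□
□□□□□□
■□■□□□
□■□□■□
□□■■□□
t=4: □□□■□□
□□□□□□
□■□□□□
□■□□□□
□■□□□□
□□■■■□
t=5: □□■■■□
□□□□□□
□□□□□□
■■■□□□
□■□■□□
□□■■■□
t=6: □□■□■□
□□□■□□
□■□□□□
■■■□□□
■□□□■□
□■□□□□
t=7: □□■■□□
□□■■□□
■■□□□□
■□■□□■
■□■□□■
□■□■□■
t=8: □■□□□□
□□□■□□
■□□■□■
□□■□□□
□□■■□□
□■□■□■
t=9: ■□□□■□
■□■□■□
□□■■■□
□■■□■□
□■□■■□
■■□■■□
t=10: ■□■□■□
□□■□■□
□□□□■□
□■□□□■
□□□□□□
■■□□□□
t=11: ■□■□□□
□■□□■□
□□□■■■
□□□□□□
□■□□□□
■■□□□■
t=12: □□■□□□
■■■□■□
□□□■■■
□□□□■□
□■□□□□
□□■□□■
t=13: ■□■□□■
■■■□■□
■■■□□□
□□□■■■
□□□□□□
□■■□□□
t=14: □□□□□■
□□□□□□
□□□□□□
■■■■■■
□□■■■□
■■■□□□
t=15: ■■□□□□
□□□□□□
■■■■■■
■■□□□■
□□□□□□
■■■□■■
t=16: □□■□□□
□□□■■□
□□■■■□
□□□■□□
□□■□■□
□□■□□■
t=17: □□■□■□
□□□□■□
□□■□□□
□□□□□□
□□■□■□
□■■□□□

8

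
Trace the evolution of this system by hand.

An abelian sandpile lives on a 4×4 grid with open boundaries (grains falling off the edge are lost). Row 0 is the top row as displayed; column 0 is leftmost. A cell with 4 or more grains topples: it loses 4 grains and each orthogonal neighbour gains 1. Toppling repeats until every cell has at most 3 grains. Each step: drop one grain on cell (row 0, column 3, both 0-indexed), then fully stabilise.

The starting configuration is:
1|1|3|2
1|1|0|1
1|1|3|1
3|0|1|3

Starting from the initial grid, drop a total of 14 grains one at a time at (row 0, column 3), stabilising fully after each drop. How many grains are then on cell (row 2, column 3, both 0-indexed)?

2

t=0: 1|1|3|2
1|1|0|1
1|1|3|1
3|0|1|3
t=1: 1|1|3|3
1|1|0|1
1|1|3|1
3|0|1|3
t=2: 1|2|0|1
1|1|1|2
1|1|3|1
3|0|1|3
t=3: 1|2|0|2
1|1|1|2
1|1|3|1
3|0|1|3
t=4: 1|2|0|3
1|1|1|2
1|1|3|1
3|0|1|3
t=5: 1|2|1|0
1|1|1|3
1|1|3|1
3|0|1|3
t=6: 1|2|1|1
1|1|1|3
1|1|3|1
3|0|1|3
t=7: 1|2|1|2
1|1|1|3
1|1|3|1
3|0|1|3
t=8: 1|2|1|3
1|1|1|3
1|1|3|1
3|0|1|3
t=9: 1|2|2|1
1|1|2|0
1|1|3|2
3|0|1|3
t=10: 1|2|2|2
1|1|2|0
1|1|3|2
3|0|1|3
t=11: 1|2|2|3
1|1|2|0
1|1|3|2
3|0|1|3
t=12: 1|2|3|0
1|1|2|1
1|1|3|2
3|0|1|3
t=13: 1|2|3|1
1|1|2|1
1|1|3|2
3|0|1|3
t=14: 1|2|3|2
1|1|2|1
1|1|3|2
3|0|1|3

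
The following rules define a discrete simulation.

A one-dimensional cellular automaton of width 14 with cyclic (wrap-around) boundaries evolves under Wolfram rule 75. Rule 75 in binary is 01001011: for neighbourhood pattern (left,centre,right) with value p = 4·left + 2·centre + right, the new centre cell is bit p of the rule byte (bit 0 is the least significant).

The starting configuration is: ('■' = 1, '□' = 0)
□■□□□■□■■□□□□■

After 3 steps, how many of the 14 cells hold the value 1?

4

0) □■□□□■□■■□□□□■
1) □□□■■□□■■□■■■□
2) ■■■■■□■■■□■□■□
3) ■□□□■□■□■□□□□□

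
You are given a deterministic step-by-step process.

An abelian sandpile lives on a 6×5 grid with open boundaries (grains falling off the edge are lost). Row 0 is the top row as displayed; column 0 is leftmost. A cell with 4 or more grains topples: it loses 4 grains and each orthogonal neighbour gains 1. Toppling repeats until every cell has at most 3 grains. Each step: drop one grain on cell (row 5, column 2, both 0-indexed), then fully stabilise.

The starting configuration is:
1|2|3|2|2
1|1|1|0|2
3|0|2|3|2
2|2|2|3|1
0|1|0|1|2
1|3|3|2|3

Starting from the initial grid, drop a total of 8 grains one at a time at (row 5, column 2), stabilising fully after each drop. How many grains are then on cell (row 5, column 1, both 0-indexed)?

t=0: 1|2|3|2|2
1|1|1|0|2
3|0|2|3|2
2|2|2|3|1
0|1|0|1|2
1|3|3|2|3
t=1: 1|2|3|2|2
1|1|1|0|2
3|0|2|3|2
2|2|2|3|1
0|2|1|1|2
2|0|1|3|3
t=2: 1|2|3|2|2
1|1|1|0|2
3|0|2|3|2
2|2|2|3|1
0|2|1|1|2
2|0|2|3|3
t=3: 1|2|3|2|2
1|1|1|0|2
3|0|2|3|2
2|2|2|3|1
0|2|1|1|2
2|0|3|3|3
t=4: 1|2|3|2|2
1|1|1|0|2
3|0|2|3|2
2|2|2|3|1
0|2|2|2|3
2|1|1|1|0
t=5: 1|2|3|2|2
1|1|1|0|2
3|0|2|3|2
2|2|2|3|1
0|2|2|2|3
2|1|2|1|0
t=6: 1|2|3|2|2
1|1|1|0|2
3|0|2|3|2
2|2|2|3|1
0|2|2|2|3
2|1|3|1|0
t=7: 1|2|3|2|2
1|1|1|0|2
3|0|2|3|2
2|2|2|3|1
0|2|3|2|3
2|2|0|2|0
t=8: 1|2|3|2|2
1|1|1|0|2
3|0|2|3|2
2|2|2|3|1
0|2|3|2|3
2|2|1|2|0

2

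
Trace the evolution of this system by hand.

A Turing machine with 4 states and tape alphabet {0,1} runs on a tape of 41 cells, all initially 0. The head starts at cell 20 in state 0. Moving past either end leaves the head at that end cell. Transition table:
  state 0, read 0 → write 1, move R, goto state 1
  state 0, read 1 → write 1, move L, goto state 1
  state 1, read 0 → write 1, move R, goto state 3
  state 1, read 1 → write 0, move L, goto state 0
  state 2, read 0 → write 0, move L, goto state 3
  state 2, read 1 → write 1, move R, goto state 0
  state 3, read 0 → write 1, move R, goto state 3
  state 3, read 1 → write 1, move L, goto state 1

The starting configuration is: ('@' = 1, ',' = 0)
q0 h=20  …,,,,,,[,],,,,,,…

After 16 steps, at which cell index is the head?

36

step 0: q0 h=20  …,,,,,,[,],,,,,,…
step 1: q1 h=21  …,,,,,@[,],,,,,,…
step 2: q3 h=22  …,,,,@@[,],,,,,,…
step 3: q3 h=23  …,,,@@@[,],,,,,,…
step 4: q3 h=24  …,,@@@@[,],,,,,,…
step 5: q3 h=25  …,@@@@@[,],,,,,,…
step 6: q3 h=26  …@@@@@@[,],,,,,,…
step 7: q3 h=27  …@@@@@@[,],,,,,,…
step 8: q3 h=28  …@@@@@@[,],,,,,,…
step 9: q3 h=29  …@@@@@@[,],,,,,,…
step 10: q3 h=30  …@@@@@@[,],,,,,,…
step 11: q3 h=31  …@@@@@@[,],,,,,,…
step 12: q3 h=32  …@@@@@@[,],,,,,,…
step 13: q3 h=33  …@@@@@@[,],,,,,,…
step 14: q3 h=34  …@@@@@@[,],,,,,,|
step 15: q3 h=35  …@@@@@@[,],,,,,|
step 16: q3 h=36  …@@@@@@[,],,,,|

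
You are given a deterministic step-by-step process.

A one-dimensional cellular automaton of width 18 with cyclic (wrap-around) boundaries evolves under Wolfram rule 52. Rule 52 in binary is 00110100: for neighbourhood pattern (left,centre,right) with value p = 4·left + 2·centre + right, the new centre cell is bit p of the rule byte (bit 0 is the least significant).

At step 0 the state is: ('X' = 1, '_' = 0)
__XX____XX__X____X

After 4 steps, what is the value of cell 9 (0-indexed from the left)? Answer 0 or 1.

0

0) __XX____XX__X____X
1) X___X_____X_XX___X
2) _X__XX____XX__X___
3) _XX___X_____X_XX__
4) ___X__XX____XX__X_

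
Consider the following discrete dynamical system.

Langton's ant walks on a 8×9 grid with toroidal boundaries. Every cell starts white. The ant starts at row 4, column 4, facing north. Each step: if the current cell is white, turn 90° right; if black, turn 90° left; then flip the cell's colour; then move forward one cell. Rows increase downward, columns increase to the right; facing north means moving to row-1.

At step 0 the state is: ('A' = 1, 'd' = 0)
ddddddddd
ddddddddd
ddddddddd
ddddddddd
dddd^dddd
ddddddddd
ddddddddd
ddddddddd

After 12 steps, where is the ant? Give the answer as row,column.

gen 0: ddddddddd
ddddddddd
ddddddddd
ddddddddd
dddd^dddd
ddddddddd
ddddddddd
ddddddddd
gen 1: ddddddddd
ddddddddd
ddddddddd
ddddddddd
ddddA>ddd
ddddddddd
ddddddddd
ddddddddd
gen 2: ddddddddd
ddddddddd
ddddddddd
ddddddddd
ddddAAddd
dddddvddd
ddddddddd
ddddddddd
gen 3: ddddddddd
ddddddddd
ddddddddd
ddddddddd
ddddAAddd
dddd<Addd
ddddddddd
ddddddddd
gen 4: ddddddddd
ddddddddd
ddddddddd
ddddddddd
dddd^Addd
ddddAAddd
ddddddddd
ddddddddd
gen 5: ddddddddd
ddddddddd
ddddddddd
ddddddddd
ddd<dAddd
ddddAAddd
ddddddddd
ddddddddd
gen 6: ddddddddd
ddddddddd
ddddddddd
ddd^ddddd
dddAdAddd
ddddAAddd
ddddddddd
ddddddddd
gen 7: ddddddddd
ddddddddd
ddddddddd
dddA>dddd
dddAdAddd
ddddAAddd
ddddddddd
ddddddddd
gen 8: ddddddddd
ddddddddd
ddddddddd
dddAAdddd
dddAvAddd
ddddAAddd
ddddddddd
ddddddddd
gen 9: ddddddddd
ddddddddd
ddddddddd
dddAAdddd
ddd<AAddd
ddddAAddd
ddddddddd
ddddddddd
gen 10: ddddddddd
ddddddddd
ddddddddd
dddAAdddd
ddddAAddd
dddvAAddd
ddddddddd
ddddddddd
gen 11: ddddddddd
ddddddddd
ddddddddd
dddAAdddd
ddddAAddd
dd<AAAddd
ddddddddd
ddddddddd
gen 12: ddddddddd
ddddddddd
ddddddddd
dddAAdddd
dd^dAAddd
ddAAAAddd
ddddddddd
ddddddddd

4,2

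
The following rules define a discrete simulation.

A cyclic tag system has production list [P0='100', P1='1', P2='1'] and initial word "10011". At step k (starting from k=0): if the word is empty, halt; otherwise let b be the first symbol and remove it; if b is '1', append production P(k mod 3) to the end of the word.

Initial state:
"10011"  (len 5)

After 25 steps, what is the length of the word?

step 0: "10011"  (len 5)
step 1: "0011100"  (len 7)
step 2: "011100"  (len 6)
step 3: "11100"  (len 5)
step 4: "1100100"  (len 7)
step 5: "1001001"  (len 7)
step 6: "0010011"  (len 7)
step 7: "010011"  (len 6)
step 8: "10011"  (len 5)
step 9: "00111"  (len 5)
step 10: "0111"  (len 4)
step 11: "111"  (len 3)
step 12: "111"  (len 3)
step 13: "11100"  (len 5)
step 14: "11001"  (len 5)
step 15: "10011"  (len 5)
step 16: "0011100"  (len 7)
step 17: "011100"  (len 6)
step 18: "11100"  (len 5)
step 19: "1100100"  (len 7)
step 20: "1001001"  (len 7)
step 21: "0010011"  (len 7)
step 22: "010011"  (len 6)
step 23: "10011"  (len 5)
step 24: "00111"  (len 5)
step 25: "0111"  (len 4)

4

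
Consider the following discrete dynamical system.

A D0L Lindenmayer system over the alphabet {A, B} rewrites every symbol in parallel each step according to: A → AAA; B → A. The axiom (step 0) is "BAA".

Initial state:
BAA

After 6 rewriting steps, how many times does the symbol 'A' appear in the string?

[0] BAA
[1] AAAAAAA
[2] AAAAAAAAAAAAAAAAAAAAA
[3] AAAAAAAAAAAAAAAAAAAAAAAAAAAAAAAAAAAAAAAAAAAAAAAAAAAAAAAAAAAAAAA
[4] AAAAAAAAAAAAAAAAAAAAAAAAAAAAAAAAAAAAAAAAAAAAAAAAAAAAAAAAAA…AAAAAAAAAAAAAAAAAAAAAAAAAAAAAAAAAAAAAAAAAAAAAAAAAAAAAAAAAA  (len 189)
[5] AAAAAAAAAAAAAAAAAAAAAAAAAAAAAAAAAAAAAAAAAAAAAAAAAAAAAAAAAA…AAAAAAAAAAAAAAAAAAAAAAAAAAAAAAAAAAAAAAAAAAAAAAAAAAAAAAAAAA  (len 567)
[6] AAAAAAAAAAAAAAAAAAAAAAAAAAAAAAAAAAAAAAAAAAAAAAAAAAAAAAAAAA…AAAAAAAAAAAAAAAAAAAAAAAAAAAAAAAAAAAAAAAAAAAAAAAAAAAAAAAAAA  (len 1701)

1701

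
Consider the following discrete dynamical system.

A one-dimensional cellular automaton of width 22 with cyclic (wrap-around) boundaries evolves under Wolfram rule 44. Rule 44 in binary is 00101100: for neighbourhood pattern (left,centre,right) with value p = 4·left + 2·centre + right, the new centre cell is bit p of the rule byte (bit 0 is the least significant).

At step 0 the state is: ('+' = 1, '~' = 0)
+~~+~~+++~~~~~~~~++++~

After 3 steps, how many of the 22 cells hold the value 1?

4

[0] +~~+~~+++~~~~~~~~++++~
[1] +~~+~~+~~~~~~~~~~+~~~+
[2] ~~~+~~+~~~~~~~~~~+~~~+
[3] ~~~+~~+~~~~~~~~~~+~~~+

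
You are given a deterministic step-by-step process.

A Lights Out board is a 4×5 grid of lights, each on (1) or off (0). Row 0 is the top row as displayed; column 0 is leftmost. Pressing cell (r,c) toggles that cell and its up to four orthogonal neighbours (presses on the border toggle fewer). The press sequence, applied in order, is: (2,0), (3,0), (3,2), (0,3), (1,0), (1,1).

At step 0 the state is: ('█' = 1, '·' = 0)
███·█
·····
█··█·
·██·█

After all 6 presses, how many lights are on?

9

0) ███·█
·····
█··█·
·██·█
1) ███·█
█····
·█·█·
███·█
2) ███·█
█····
██·█·
··█·█
3) ███·█
█····
████·
·█·██
4) ██·█·
█··█·
████·
·█·██
5) ·█·█·
·█·█·
·███·
·█·██
6) ···█·
█·██·
··██·
·█·██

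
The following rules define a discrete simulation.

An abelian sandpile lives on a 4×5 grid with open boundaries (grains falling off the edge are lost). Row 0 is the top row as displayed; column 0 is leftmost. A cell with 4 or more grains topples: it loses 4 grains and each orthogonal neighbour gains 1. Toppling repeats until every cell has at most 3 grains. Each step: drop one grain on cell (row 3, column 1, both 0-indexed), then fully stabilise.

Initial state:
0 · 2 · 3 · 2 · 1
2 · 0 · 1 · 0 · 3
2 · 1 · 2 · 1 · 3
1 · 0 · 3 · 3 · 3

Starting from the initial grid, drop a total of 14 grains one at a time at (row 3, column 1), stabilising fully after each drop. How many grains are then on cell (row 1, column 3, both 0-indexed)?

gen 0: 0 · 2 · 3 · 2 · 1
2 · 0 · 1 · 0 · 3
2 · 1 · 2 · 1 · 3
1 · 0 · 3 · 3 · 3
gen 1: 0 · 2 · 3 · 2 · 1
2 · 0 · 1 · 0 · 3
2 · 1 · 2 · 1 · 3
1 · 1 · 3 · 3 · 3
gen 2: 0 · 2 · 3 · 2 · 1
2 · 0 · 1 · 0 · 3
2 · 1 · 2 · 1 · 3
1 · 2 · 3 · 3 · 3
gen 3: 0 · 2 · 3 · 2 · 1
2 · 0 · 1 · 0 · 3
2 · 1 · 2 · 1 · 3
1 · 3 · 3 · 3 · 3
gen 4: 0 · 2 · 3 · 2 · 2
2 · 0 · 1 · 1 · 0
2 · 2 · 3 · 3 · 1
2 · 1 · 1 · 1 · 1
gen 5: 0 · 2 · 3 · 2 · 2
2 · 0 · 1 · 1 · 0
2 · 2 · 3 · 3 · 1
2 · 2 · 1 · 1 · 1
gen 6: 0 · 2 · 3 · 2 · 2
2 · 0 · 1 · 1 · 0
2 · 2 · 3 · 3 · 1
2 · 3 · 1 · 1 · 1
gen 7: 0 · 2 · 3 · 2 · 2
2 · 0 · 1 · 1 · 0
2 · 3 · 3 · 3 · 1
3 · 0 · 2 · 1 · 1
gen 8: 0 · 2 · 3 · 2 · 2
2 · 0 · 1 · 1 · 0
2 · 3 · 3 · 3 · 1
3 · 1 · 2 · 1 · 1
gen 9: 0 · 2 · 3 · 2 · 2
2 · 0 · 1 · 1 · 0
2 · 3 · 3 · 3 · 1
3 · 2 · 2 · 1 · 1
gen 10: 0 · 2 · 3 · 2 · 2
2 · 0 · 1 · 1 · 0
2 · 3 · 3 · 3 · 1
3 · 3 · 2 · 1 · 1
gen 11: 0 · 2 · 3 · 2 · 2
3 · 1 · 2 · 2 · 0
0 · 2 · 2 · 0 · 2
1 · 3 · 0 · 3 · 1
gen 12: 0 · 2 · 3 · 2 · 2
3 · 1 · 2 · 2 · 0
0 · 3 · 2 · 0 · 2
2 · 0 · 1 · 3 · 1
gen 13: 0 · 2 · 3 · 2 · 2
3 · 1 · 2 · 2 · 0
0 · 3 · 2 · 0 · 2
2 · 1 · 1 · 3 · 1
gen 14: 0 · 2 · 3 · 2 · 2
3 · 1 · 2 · 2 · 0
0 · 3 · 2 · 0 · 2
2 · 2 · 1 · 3 · 1

2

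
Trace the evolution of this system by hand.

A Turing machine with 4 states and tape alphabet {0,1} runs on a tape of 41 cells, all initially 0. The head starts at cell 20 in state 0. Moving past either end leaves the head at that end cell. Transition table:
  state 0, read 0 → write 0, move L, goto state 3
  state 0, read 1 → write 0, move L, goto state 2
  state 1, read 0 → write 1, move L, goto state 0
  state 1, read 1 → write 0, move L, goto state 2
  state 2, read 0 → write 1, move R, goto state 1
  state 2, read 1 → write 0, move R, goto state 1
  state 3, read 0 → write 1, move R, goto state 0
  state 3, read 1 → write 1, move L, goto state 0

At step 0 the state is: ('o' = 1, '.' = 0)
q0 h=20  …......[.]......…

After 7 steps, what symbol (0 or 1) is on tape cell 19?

0) q0 h=20  …......[.]......…
1) q3 h=19  …......[.]......…
2) q0 h=20  ….....o[.]......…
3) q3 h=19  …......[o]......…
4) q0 h=18  …......[.]o.....…
5) q3 h=17  …......[.].o....…
6) q0 h=18  ….....o[.]o.....…
7) q3 h=17  …......[o].o....…

1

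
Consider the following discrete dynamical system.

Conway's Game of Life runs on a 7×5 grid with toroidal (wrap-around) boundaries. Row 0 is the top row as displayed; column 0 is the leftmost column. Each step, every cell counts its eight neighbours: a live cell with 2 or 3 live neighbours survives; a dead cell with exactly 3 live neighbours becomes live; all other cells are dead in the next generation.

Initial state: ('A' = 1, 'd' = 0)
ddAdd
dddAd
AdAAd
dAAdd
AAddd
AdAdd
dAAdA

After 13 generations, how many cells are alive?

6

0) ddAdd
dddAd
AdAAd
dAAdd
AAddd
AdAdd
dAAdA
1) dAAdd
dAdAA
dddAA
dddAA
Adddd
ddAAA
AdAdd
2) ddddA
dAddA
ddddd
AddAd
AdAdd
AdAAA
AdddA
3) dddAA
Adddd
AdddA
dAddA
AdAdd
ddAdd
dAddd
4) AdddA
AddAd
dAddA
dAdAA
AdAAd
ddAdd
ddAAd
5) AAAdd
dAdAd
dAddd
dAddd
Adddd
ddddA
dAAAA
6) ddddd
ddddd
AAddd
AAddd
Adddd
dAAdA
ddddA
7) ddddd
ddddd
AAddd
ddddA
ddAdA
dAdAA
AddAd
8) ddddd
ddddd
Adddd
dAdAA
ddAdA
dAddd
AdAAd
9) ddddd
ddddd
AdddA
dAAAA
dAAdA
AAddA
dAAdd
10) ddddd
ddddd
AAAdA
ddddd
ddddd
ddddA
dAAdd
11) ddddd
AAddd
AAddd
AAddd
ddddd
ddddd
ddddd
12) ddddd
AAddd
ddAdA
AAddd
ddddd
ddddd
ddddd
13) ddddd
AAddd
ddAdA
AAddd
ddddd
ddddd
ddddd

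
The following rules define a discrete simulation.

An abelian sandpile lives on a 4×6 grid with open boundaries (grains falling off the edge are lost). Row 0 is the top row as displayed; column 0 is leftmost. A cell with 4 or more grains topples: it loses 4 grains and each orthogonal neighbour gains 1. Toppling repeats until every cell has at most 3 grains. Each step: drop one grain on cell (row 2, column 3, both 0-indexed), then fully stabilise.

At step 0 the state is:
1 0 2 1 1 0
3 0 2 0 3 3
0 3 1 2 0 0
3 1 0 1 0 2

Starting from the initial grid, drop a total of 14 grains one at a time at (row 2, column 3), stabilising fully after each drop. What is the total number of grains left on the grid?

[0] 1 0 2 1 1 0
3 0 2 0 3 3
0 3 1 2 0 0
3 1 0 1 0 2
[1] 1 0 2 1 1 0
3 0 2 0 3 3
0 3 1 3 0 0
3 1 0 1 0 2
[2] 1 0 2 1 1 0
3 0 2 1 3 3
0 3 2 0 1 0
3 1 0 2 0 2
[3] 1 0 2 1 1 0
3 0 2 1 3 3
0 3 2 1 1 0
3 1 0 2 0 2
[4] 1 0 2 1 1 0
3 0 2 1 3 3
0 3 2 2 1 0
3 1 0 2 0 2
[5] 1 0 2 1 1 0
3 0 2 1 3 3
0 3 2 3 1 0
3 1 0 2 0 2
[6] 1 0 2 1 1 0
3 0 2 2 3 3
0 3 3 0 2 0
3 1 0 3 0 2
[7] 1 0 2 1 1 0
3 0 2 2 3 3
0 3 3 1 2 0
3 1 0 3 0 2
[8] 1 0 2 1 1 0
3 0 2 2 3 3
0 3 3 2 2 0
3 1 0 3 0 2
[9] 1 0 2 1 1 0
3 0 2 2 3 3
0 3 3 3 2 0
3 1 0 3 0 2
[10] 1 0 2 1 1 0
3 1 3 3 3 3
1 0 1 2 3 0
3 2 2 0 1 2
[11] 1 0 2 1 1 0
3 1 3 3 3 3
1 0 1 3 3 0
3 2 2 0 1 2
[12] 1 0 3 2 2 1
3 2 0 2 2 0
1 0 3 2 1 2
3 2 2 1 2 2
[13] 1 0 3 2 2 1
3 2 0 2 2 0
1 0 3 3 1 2
3 2 2 1 2 2
[14] 1 0 3 2 2 1
3 2 1 3 2 0
1 1 0 1 2 2
3 2 3 2 2 2

41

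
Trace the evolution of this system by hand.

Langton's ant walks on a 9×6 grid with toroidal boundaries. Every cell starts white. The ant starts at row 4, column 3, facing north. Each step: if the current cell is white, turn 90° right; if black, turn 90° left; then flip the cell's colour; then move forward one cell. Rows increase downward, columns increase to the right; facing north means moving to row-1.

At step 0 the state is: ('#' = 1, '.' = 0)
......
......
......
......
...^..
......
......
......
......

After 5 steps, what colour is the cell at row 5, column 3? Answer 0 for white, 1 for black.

step 0: ......
......
......
......
...^..
......
......
......
......
step 1: ......
......
......
......
...#>.
......
......
......
......
step 2: ......
......
......
......
...##.
....v.
......
......
......
step 3: ......
......
......
......
...##.
...<#.
......
......
......
step 4: ......
......
......
......
...^#.
...##.
......
......
......
step 5: ......
......
......
......
..<.#.
...##.
......
......
......

1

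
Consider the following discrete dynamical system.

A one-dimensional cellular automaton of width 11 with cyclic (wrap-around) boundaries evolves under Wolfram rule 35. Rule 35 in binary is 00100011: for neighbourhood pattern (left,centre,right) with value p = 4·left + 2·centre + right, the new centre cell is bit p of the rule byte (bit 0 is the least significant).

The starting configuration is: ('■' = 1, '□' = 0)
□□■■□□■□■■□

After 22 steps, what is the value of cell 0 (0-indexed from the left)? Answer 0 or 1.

0

[0] □□■■□□■□■■□
[1] ■■□□□■□■□□□
[2] □□□■■□■□□■■
[3] □■■□□■□□■□□
[4] ■□□□■□□■□□■
[5] □□■■□□■□□■□
[6] ■■□□□■□□■□□
[7] □□□■■□□■□□■
[8] □■■□□□■□□■□
[9] ■□□□■■□□■□□
[10] □□■■□□□■□□■
[11] □■□□□■■□□■□
[12] ■□□■■□□□■□□
[13] □□■□□□■■□□■
[14] □■□□■■□□□■□
[15] ■□□■□□□■■□□
[16] □□■□□■■□□□■
[17] □■□□■□□□■■□
[18] ■□□■□□■■□□□
[19] □□■□□■□□□■■
[20] □■□□■□□■■□□
[21] ■□□■□□■□□□■
[22] □□■□□■□□■■□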